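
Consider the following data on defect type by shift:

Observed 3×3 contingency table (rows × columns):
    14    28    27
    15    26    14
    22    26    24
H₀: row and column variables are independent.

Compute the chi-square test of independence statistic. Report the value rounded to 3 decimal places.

Row totals [69, 55, 72], col totals [51, 80, 65], n=196
χ² = (14−17.95)²/17.95 + (28−28.16)²/28.16 + (27−22.88)²/22.88 + (15−14.31)²/14.31 + (26−22.45)²/22.45 + (14−18.24)²/18.24 + (22−18.73)²/18.73 + (26−29.39)²/29.39 + (24−23.88)²/23.88 = 4.1533
df = 4

test statistic = 4.153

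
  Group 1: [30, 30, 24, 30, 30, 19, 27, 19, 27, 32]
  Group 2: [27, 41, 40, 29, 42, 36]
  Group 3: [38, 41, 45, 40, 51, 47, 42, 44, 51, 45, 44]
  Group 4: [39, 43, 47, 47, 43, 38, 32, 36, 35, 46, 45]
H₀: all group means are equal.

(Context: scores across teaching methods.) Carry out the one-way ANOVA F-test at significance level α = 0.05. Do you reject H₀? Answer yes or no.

reject H₀: yes

Group means [26.80, 35.83, 44.36, 41.00], grand mean 37.421
SSB = Σnᵢ(x̄ᵢ−x̄)² = 1814.284; SSW = ΣΣ(x−x̄ᵢ)² = 852.979
MSB = 1814.284/3 = 604.7615; MSW = 852.979/34 = 25.0876
F = MSB/MSW = 24.1060
df = (3, 34)
p-value (upper-tail) = 0.00000
At α=0.05: p < α → reject H₀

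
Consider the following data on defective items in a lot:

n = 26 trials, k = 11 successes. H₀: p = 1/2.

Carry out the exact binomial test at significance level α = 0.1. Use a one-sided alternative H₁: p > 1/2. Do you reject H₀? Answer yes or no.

Exact binomial: n=26, k=11, p₀=1/2=0.5000
P(X≥11) from Σ C(n,i)·p₀^i·(1−p₀)^(n−i)
p-value (one-sided, H₁ greater) = 0.83653
At α=0.1: p ≥ α → fail to reject H₀

reject H₀: no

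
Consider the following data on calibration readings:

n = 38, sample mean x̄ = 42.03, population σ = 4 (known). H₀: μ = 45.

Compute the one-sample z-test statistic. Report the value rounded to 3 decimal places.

test statistic = -4.577

SE = σ/√n = 4/√38 = 0.6489
z = (x̄−μ₀)/SE = (42.03−45)/0.6489 = -4.5771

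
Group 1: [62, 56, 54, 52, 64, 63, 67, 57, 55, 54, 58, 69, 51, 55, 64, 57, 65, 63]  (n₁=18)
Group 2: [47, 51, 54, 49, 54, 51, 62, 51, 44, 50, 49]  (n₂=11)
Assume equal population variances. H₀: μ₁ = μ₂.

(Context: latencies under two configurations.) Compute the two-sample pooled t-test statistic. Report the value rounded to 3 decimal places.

x̄₁=59.222, s₁=5.440, n₁=18
x̄₂=51.091, s₂=4.614, n₂=11
s_p² = [17·5.440² + 10·4.614²]/27 = 26.5193
SE = √(s_p²·(1/18+1/11)) = 1.9708
t = (59.222−51.091)/1.9708 = 4.1259
df = 27

test statistic = 4.126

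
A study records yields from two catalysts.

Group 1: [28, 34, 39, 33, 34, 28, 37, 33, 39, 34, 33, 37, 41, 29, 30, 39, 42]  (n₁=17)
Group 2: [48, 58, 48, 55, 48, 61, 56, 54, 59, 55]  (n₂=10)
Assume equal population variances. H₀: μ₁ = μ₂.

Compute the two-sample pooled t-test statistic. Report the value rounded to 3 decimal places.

test statistic = -10.755

x̄₁=34.706, s₁=4.427, n₁=17
x̄₂=54.200, s₂=4.756, n₂=10
s_p² = [16·4.427² + 9·4.756²]/25 = 20.6852
SE = √(s_p²·(1/17+1/10)) = 1.8125
t = (34.706−54.200)/1.8125 = -10.7552
df = 25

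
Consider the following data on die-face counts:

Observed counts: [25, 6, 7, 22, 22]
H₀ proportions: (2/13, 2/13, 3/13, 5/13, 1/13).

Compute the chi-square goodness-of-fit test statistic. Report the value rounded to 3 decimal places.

n = 82; E_i = n·p_i = [12.62, 12.62, 18.92, 31.54, 6.31]
χ² = (25−12.62)²/12.62 + (6−12.62)²/12.62 + (7−18.92)²/18.92 + (22−31.54)²/31.54 + (22−6.31)²/6.31 = 65.0638
df = 4

test statistic = 65.064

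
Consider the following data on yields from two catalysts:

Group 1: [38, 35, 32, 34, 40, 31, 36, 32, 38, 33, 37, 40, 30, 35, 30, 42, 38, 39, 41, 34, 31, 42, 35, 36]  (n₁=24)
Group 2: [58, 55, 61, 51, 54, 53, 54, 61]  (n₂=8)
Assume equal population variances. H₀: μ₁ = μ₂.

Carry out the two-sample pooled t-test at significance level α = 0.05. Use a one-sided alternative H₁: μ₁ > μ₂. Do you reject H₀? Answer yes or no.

reject H₀: no

x̄₁=35.792, s₁=3.753, n₁=24
x̄₂=55.875, s₂=3.720, n₂=8
s_p² = [23·3.753² + 7·3.720²]/30 = 14.0278
SE = √(s_p²·(1/24+1/8)) = 1.5290
t = (35.792−55.875)/1.5290 = -13.1346
df = 30
p-value (one-sided, H₁ greater) = 1.00000
At α=0.05: p ≥ α → fail to reject H₀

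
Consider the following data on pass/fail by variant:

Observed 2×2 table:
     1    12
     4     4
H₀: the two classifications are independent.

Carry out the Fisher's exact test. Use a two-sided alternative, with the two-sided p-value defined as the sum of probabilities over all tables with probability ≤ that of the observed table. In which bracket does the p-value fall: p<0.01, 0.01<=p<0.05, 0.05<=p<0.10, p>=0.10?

p-value bracket: 0.01<=p<0.05

Margins: r₁=13, r₂=8, c₁=5, c₂=16, n=21
p_obs = C(13,1)·C(8,4)/C(21,5); sum pmf over tables with pmf ≤ p_obs
p-value (two-sided) = 0.04747
→ bracket: 0.01<=p<0.05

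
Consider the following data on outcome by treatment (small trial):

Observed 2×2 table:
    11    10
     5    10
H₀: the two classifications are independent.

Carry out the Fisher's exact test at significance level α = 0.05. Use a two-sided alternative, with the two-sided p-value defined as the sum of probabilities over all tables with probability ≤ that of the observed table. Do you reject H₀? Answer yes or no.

reject H₀: no

Margins: r₁=21, r₂=15, c₁=16, c₂=20, n=36
p_obs = C(21,11)·C(15,5)/C(36,16); sum pmf over tables with pmf ≤ p_obs
p-value (two-sided) = 0.32043
At α=0.05: p ≥ α → fail to reject H₀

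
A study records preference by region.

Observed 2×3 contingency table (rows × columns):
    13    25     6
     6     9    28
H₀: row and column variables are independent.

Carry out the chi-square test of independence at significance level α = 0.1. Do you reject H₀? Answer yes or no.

reject H₀: yes

Row totals [44, 43], col totals [19, 34, 34], n=87
χ² = (13−9.61)²/9.61 + (25−17.20)²/17.20 + (6−17.20)²/17.20 + (6−9.39)²/9.39 + (9−16.80)²/16.80 + (28−16.80)²/16.80 = 24.3354
df = 2
p-value (upper-tail) = 0.00001
At α=0.1: p < α → reject H₀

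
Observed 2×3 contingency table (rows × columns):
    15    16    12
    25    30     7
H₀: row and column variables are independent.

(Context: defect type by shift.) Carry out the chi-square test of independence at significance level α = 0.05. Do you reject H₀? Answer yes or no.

reject H₀: no

Row totals [43, 62], col totals [40, 46, 19], n=105
χ² = (15−16.38)²/16.38 + (16−18.84)²/18.84 + (12−7.78)²/7.78 + (25−23.62)²/23.62 + (30−27.16)²/27.16 + (7−11.22)²/11.22 = 4.7956
df = 2
p-value (upper-tail) = 0.09092
At α=0.05: p ≥ α → fail to reject H₀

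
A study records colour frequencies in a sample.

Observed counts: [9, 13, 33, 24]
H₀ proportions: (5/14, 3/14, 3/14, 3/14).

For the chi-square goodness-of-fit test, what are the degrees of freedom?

degrees of freedom = 3

df = k − 1 = 4 − 1 = 3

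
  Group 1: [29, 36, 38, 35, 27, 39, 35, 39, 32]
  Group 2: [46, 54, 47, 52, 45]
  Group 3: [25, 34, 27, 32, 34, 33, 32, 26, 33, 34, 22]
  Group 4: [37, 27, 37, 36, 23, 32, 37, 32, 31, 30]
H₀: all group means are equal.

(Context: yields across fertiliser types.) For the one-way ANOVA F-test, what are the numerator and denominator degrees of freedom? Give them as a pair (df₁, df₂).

k = 4 groups, N = 35 total
df = (k−1, N−k) = (4−1, 35−4) = (3, 31)

degrees of freedom = [3, 31]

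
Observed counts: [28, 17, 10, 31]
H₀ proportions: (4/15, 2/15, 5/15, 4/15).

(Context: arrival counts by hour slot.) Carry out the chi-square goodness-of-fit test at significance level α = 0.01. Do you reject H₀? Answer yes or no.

n = 86; E_i = n·p_i = [22.93, 11.47, 28.67, 22.93]
χ² = (28−22.93)²/22.93 + (17−11.47)²/11.47 + (10−28.67)²/28.67 + (31−22.93)²/22.93 = 18.7820
df = 3
p-value (upper-tail) = 0.00030
At α=0.01: p < α → reject H₀

reject H₀: yes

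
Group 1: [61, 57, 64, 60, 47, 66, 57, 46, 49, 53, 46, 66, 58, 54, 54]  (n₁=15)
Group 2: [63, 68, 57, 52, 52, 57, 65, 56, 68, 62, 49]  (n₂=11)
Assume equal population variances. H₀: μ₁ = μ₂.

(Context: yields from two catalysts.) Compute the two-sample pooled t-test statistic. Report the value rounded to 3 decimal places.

x̄₁=55.867, s₁=6.854, n₁=15
x̄₂=59.000, s₂=6.618, n₂=11
s_p² = [14·6.854² + 10·6.618²]/24 = 45.6556
SE = √(s_p²·(1/15+1/11)) = 2.6822
t = (55.867−59.000)/2.6822 = -1.1682
df = 24

test statistic = -1.168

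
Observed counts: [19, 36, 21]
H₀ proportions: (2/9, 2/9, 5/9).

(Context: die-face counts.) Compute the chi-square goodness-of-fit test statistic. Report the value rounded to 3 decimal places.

test statistic = 32.557

n = 76; E_i = n·p_i = [16.89, 16.89, 42.22]
χ² = (19−16.89)²/16.89 + (36−16.89)²/16.89 + (21−42.22)²/42.22 = 32.5566
df = 2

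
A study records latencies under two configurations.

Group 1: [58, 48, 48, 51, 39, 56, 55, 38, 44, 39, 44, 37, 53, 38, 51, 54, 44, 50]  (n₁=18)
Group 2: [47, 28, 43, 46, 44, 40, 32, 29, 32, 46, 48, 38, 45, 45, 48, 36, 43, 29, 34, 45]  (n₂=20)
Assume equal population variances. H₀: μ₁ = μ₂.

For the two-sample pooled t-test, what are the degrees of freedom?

degrees of freedom = 36

df = n₁ + n₂ − 2 = 18 + 20 − 2 = 36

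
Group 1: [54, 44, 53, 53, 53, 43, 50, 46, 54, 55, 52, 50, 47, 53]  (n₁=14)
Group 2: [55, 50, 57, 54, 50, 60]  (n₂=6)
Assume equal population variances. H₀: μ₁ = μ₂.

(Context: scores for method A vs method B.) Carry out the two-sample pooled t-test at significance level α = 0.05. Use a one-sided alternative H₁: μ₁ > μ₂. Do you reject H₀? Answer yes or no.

reject H₀: no

x̄₁=50.500, s₁=3.956, n₁=14
x̄₂=54.333, s₂=3.933, n₂=6
s_p² = [13·3.956² + 5·3.933²]/18 = 15.6019
SE = √(s_p²·(1/14+1/6)) = 1.9274
t = (50.500−54.333)/1.9274 = -1.9889
df = 18
p-value (one-sided, H₁ greater) = 0.96893
At α=0.05: p ≥ α → fail to reject H₀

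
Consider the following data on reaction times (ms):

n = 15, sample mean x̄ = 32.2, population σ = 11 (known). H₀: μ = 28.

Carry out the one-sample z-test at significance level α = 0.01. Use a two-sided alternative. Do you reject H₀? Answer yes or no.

SE = σ/√n = 11/√15 = 2.8402
z = (x̄−μ₀)/SE = (32.2−28)/2.8402 = 1.4788
p-value (two-sided) = 0.13920
At α=0.01: p ≥ α → fail to reject H₀

reject H₀: no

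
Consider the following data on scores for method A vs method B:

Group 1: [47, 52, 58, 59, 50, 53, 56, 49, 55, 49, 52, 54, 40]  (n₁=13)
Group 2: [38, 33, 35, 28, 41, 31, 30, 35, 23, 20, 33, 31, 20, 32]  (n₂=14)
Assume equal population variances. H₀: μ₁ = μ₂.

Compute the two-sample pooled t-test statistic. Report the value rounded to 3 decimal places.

x̄₁=51.846, s₁=5.047, n₁=13
x̄₂=30.714, s₂=6.232, n₂=14
s_p² = [12·5.047² + 13·6.232²]/25 = 32.4220
SE = √(s_p²·(1/13+1/14)) = 2.1931
t = (51.846−30.714)/2.1931 = 9.6354
df = 25

test statistic = 9.635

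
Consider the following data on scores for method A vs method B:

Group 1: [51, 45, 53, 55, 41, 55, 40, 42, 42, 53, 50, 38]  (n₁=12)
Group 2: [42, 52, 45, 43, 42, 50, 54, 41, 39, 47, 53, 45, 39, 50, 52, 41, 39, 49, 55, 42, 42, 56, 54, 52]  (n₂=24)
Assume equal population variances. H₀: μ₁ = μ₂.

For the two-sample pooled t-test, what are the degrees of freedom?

degrees of freedom = 34

df = n₁ + n₂ − 2 = 12 + 24 − 2 = 34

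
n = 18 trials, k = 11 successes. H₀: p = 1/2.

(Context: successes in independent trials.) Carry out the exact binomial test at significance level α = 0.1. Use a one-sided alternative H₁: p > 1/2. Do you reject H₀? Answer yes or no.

Exact binomial: n=18, k=11, p₀=1/2=0.5000
P(X≥11) from Σ C(n,i)·p₀^i·(1−p₀)^(n−i)
p-value (one-sided, H₁ greater) = 0.24034
At α=0.1: p ≥ α → fail to reject H₀

reject H₀: no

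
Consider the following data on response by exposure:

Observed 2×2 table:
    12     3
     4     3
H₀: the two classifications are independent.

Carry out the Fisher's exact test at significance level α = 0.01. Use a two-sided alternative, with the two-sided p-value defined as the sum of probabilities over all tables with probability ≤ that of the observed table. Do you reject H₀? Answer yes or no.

reject H₀: no

Margins: r₁=15, r₂=7, c₁=16, c₂=6, n=22
p_obs = C(15,12)·C(7,4)/C(22,16); sum pmf over tables with pmf ≤ p_obs
p-value (two-sided) = 0.33408
At α=0.01: p ≥ α → fail to reject H₀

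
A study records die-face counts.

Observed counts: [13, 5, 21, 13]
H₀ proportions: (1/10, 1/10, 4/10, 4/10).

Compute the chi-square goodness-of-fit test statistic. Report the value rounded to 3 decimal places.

n = 52; E_i = n·p_i = [5.20, 5.20, 20.80, 20.80]
χ² = (13−5.20)²/5.20 + (5−5.20)²/5.20 + (21−20.80)²/20.80 + (13−20.80)²/20.80 = 14.6346
df = 3

test statistic = 14.635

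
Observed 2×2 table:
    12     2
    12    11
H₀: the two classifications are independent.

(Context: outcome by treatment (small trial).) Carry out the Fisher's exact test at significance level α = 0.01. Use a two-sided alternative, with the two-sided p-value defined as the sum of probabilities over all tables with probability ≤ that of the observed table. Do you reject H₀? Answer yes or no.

Margins: r₁=14, r₂=23, c₁=24, c₂=13, n=37
p_obs = C(14,12)·C(23,12)/C(37,24); sum pmf over tables with pmf ≤ p_obs
p-value (two-sided) = 0.07404
At α=0.01: p ≥ α → fail to reject H₀

reject H₀: no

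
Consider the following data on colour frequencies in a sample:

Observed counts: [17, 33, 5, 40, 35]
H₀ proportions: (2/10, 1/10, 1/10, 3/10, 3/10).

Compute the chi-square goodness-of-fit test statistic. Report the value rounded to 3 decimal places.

n = 130; E_i = n·p_i = [26.00, 13.00, 13.00, 39.00, 39.00]
χ² = (17−26.00)²/26.00 + (33−13.00)²/13.00 + (5−13.00)²/13.00 + (40−39.00)²/39.00 + (35−39.00)²/39.00 = 39.2436
df = 4

test statistic = 39.244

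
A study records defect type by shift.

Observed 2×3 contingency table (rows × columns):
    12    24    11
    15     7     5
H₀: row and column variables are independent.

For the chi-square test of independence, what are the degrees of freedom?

degrees of freedom = 2

df = (r−1)(c−1) = (2−1)·(3−1) = 2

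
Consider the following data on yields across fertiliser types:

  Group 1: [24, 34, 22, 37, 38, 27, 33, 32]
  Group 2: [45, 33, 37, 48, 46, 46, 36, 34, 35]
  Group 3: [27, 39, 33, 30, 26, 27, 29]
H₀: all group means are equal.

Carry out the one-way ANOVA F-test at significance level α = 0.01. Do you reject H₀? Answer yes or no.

Group means [30.88, 40.00, 30.14], grand mean 34.083
SSB = Σnᵢ(x̄ᵢ−x̄)² = 506.101; SSW = ΣΣ(x−x̄ᵢ)² = 665.732
MSB = 506.101/2 = 253.0506; MSW = 665.732/21 = 31.7015
F = MSB/MSW = 7.9823
df = (2, 21)
p-value (upper-tail) = 0.00264
At α=0.01: p < α → reject H₀

reject H₀: yes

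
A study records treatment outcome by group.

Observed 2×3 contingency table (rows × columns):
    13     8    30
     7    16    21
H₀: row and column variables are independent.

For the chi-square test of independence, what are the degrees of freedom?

df = (r−1)(c−1) = (2−1)·(3−1) = 2

degrees of freedom = 2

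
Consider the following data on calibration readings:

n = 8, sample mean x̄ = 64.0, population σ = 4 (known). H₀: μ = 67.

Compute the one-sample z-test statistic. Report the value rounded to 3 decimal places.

SE = σ/√n = 4/√8 = 1.4142
z = (x̄−μ₀)/SE = (64.0−67)/1.4142 = -2.1213

test statistic = -2.121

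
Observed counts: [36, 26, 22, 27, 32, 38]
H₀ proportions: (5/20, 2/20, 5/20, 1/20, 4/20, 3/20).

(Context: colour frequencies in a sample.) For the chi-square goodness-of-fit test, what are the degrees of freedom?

df = k − 1 = 6 − 1 = 5

degrees of freedom = 5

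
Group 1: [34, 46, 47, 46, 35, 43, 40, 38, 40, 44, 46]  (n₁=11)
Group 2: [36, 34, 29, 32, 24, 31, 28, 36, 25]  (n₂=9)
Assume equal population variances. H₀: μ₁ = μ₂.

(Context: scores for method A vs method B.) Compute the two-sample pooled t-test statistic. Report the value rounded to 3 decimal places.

test statistic = 5.479

x̄₁=41.727, s₁=4.628, n₁=11
x̄₂=30.556, s₂=4.419, n₂=9
s_p² = [10·4.628² + 8·4.419²]/18 = 20.5780
SE = √(s_p²·(1/11+1/9)) = 2.0389
t = (41.727−30.556)/2.0389 = 5.4792
df = 18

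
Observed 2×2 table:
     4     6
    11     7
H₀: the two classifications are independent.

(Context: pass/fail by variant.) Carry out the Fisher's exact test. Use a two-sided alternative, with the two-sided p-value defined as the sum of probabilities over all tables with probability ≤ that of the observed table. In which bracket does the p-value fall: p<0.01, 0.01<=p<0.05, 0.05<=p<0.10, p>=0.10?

Margins: r₁=10, r₂=18, c₁=15, c₂=13, n=28
p_obs = C(10,4)·C(18,11)/C(28,15); sum pmf over tables with pmf ≤ p_obs
p-value (two-sided) = 0.43280
→ bracket: p>=0.10

p-value bracket: p>=0.10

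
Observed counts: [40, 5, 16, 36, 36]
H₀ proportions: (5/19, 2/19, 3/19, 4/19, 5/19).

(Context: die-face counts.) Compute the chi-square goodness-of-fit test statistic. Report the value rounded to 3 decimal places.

n = 133; E_i = n·p_i = [35.00, 14.00, 21.00, 28.00, 35.00]
χ² = (40−35.00)²/35.00 + (5−14.00)²/14.00 + (16−21.00)²/21.00 + (36−28.00)²/28.00 + (36−35.00)²/35.00 = 10.0048
df = 4

test statistic = 10.005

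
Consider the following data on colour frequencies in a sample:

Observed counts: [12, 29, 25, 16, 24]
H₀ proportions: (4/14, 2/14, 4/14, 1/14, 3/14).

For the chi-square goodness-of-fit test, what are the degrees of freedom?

degrees of freedom = 4

df = k − 1 = 5 − 1 = 4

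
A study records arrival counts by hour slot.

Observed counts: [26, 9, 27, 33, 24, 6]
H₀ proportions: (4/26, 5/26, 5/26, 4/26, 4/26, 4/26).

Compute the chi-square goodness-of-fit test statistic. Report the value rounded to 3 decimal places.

n = 125; E_i = n·p_i = [19.23, 24.04, 24.04, 19.23, 19.23, 19.23]
χ² = (26−19.23)²/19.23 + (9−24.04)²/24.04 + (27−24.04)²/24.04 + (33−19.23)²/19.23 + (24−19.23)²/19.23 + (6−19.23)²/19.23 = 32.3000
df = 5

test statistic = 32.300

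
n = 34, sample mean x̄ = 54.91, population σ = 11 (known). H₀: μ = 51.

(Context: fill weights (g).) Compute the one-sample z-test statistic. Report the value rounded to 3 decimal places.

SE = σ/√n = 11/√34 = 1.8865
z = (x̄−μ₀)/SE = (54.91−51)/1.8865 = 2.0726

test statistic = 2.073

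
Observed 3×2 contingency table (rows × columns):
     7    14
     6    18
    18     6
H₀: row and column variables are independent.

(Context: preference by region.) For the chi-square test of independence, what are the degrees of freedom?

degrees of freedom = 2

df = (r−1)(c−1) = (3−1)·(2−1) = 2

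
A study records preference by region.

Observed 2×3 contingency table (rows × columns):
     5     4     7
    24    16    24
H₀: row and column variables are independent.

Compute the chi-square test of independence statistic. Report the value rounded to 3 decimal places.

test statistic = 0.267

Row totals [16, 64], col totals [29, 20, 31], n=80
χ² = (5−5.80)²/5.80 + (4−4.00)²/4.00 + (7−6.20)²/6.20 + (24−23.20)²/23.20 + (16−16.00)²/16.00 + (24−24.80)²/24.80 = 0.2670
df = 2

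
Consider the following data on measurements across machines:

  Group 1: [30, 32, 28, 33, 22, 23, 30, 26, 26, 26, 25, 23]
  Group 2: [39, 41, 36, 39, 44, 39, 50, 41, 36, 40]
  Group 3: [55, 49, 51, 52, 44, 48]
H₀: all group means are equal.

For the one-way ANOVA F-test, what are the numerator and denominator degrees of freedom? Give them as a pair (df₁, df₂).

k = 3 groups, N = 28 total
df = (k−1, N−k) = (3−1, 28−3) = (2, 25)

degrees of freedom = [2, 25]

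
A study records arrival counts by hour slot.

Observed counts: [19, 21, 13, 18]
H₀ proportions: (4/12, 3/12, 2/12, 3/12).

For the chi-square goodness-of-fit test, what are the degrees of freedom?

df = k − 1 = 4 − 1 = 3

degrees of freedom = 3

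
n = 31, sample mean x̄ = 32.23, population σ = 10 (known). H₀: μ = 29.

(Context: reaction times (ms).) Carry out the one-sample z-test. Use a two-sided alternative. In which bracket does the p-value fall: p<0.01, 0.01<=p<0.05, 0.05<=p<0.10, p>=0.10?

SE = σ/√n = 10/√31 = 1.7961
z = (x̄−μ₀)/SE = (32.23−29)/1.7961 = 1.7984
p-value (two-sided) = 0.07212
→ bracket: 0.05<=p<0.10

p-value bracket: 0.05<=p<0.10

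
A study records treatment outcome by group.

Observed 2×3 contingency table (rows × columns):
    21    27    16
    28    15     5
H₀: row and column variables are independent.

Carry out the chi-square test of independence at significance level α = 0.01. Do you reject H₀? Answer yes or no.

Row totals [64, 48], col totals [49, 42, 21], n=112
χ² = (21−28.00)²/28.00 + (27−24.00)²/24.00 + (16−12.00)²/12.00 + (28−21.00)²/21.00 + (15−18.00)²/18.00 + (5−9.00)²/9.00 = 8.0694
df = 2
p-value (upper-tail) = 0.01769
At α=0.01: p ≥ α → fail to reject H₀

reject H₀: no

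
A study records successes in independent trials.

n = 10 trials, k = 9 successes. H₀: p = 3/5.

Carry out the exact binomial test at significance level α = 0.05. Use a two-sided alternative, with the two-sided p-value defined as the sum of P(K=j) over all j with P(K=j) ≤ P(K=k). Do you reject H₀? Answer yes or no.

Exact binomial: n=10, k=9, p₀=3/5=0.6000
P(X=j) = C(n,j)·p₀^j·(1−p₀)^(n−j); p = Σ P(X=j) over j with P(X=j) ≤ P(X=9)
p-value (two-sided) = 0.05865
At α=0.05: p ≥ α → fail to reject H₀

reject H₀: no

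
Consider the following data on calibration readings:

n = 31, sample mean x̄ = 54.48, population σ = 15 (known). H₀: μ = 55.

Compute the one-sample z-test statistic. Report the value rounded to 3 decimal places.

SE = σ/√n = 15/√31 = 2.6941
z = (x̄−μ₀)/SE = (54.48−55)/2.6941 = -0.1930

test statistic = -0.193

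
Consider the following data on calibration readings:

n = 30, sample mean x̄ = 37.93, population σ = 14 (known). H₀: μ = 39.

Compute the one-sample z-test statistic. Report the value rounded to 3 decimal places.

SE = σ/√n = 14/√30 = 2.5560
z = (x̄−μ₀)/SE = (37.93−39)/2.5560 = -0.4186

test statistic = -0.419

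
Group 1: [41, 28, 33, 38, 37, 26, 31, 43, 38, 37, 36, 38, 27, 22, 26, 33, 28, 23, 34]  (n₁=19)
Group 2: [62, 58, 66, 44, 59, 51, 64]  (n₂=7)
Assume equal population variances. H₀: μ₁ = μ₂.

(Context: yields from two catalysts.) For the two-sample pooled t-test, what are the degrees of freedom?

degrees of freedom = 24

df = n₁ + n₂ − 2 = 19 + 7 − 2 = 24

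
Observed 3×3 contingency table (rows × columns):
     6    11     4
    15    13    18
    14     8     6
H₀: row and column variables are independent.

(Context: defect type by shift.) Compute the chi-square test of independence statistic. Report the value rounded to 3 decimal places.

Row totals [21, 46, 28], col totals [35, 32, 28], n=95
χ² = (6−7.74)²/7.74 + (11−7.07)²/7.07 + (4−6.19)²/6.19 + (15−16.95)²/16.95 + (13−15.49)²/15.49 + (18−13.56)²/13.56 + (14−10.32)²/10.32 + (8−9.43)²/9.43 + (6−8.25)²/8.25 = 7.5726
df = 4

test statistic = 7.573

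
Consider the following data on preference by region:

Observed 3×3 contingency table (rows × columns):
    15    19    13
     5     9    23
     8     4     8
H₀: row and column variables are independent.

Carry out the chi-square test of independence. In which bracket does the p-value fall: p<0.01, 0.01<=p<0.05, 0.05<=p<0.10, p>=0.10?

Row totals [47, 37, 20], col totals [28, 32, 44], n=104
χ² = (15−12.65)²/12.65 + (19−14.46)²/14.46 + (13−19.88)²/19.88 + (5−9.96)²/9.96 + (9−11.38)²/11.38 + (23−15.65)²/15.65 + (8−5.38)²/5.38 + (4−6.15)²/6.15 + (8−8.46)²/8.46 = 12.7104
df = 4
p-value (upper-tail) = 0.01278
→ bracket: 0.01<=p<0.05

p-value bracket: 0.01<=p<0.05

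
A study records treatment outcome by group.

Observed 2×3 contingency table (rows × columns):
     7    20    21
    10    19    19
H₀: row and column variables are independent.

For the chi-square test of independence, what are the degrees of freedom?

degrees of freedom = 2

df = (r−1)(c−1) = (2−1)·(3−1) = 2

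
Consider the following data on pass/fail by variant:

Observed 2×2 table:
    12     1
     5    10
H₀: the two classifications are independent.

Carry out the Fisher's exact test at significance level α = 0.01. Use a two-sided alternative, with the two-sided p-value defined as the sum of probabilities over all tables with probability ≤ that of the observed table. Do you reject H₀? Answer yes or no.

Margins: r₁=13, r₂=15, c₁=17, c₂=11, n=28
p_obs = C(13,12)·C(15,5)/C(28,17); sum pmf over tables with pmf ≤ p_obs
p-value (two-sided) = 0.00208
At α=0.01: p < α → reject H₀

reject H₀: yes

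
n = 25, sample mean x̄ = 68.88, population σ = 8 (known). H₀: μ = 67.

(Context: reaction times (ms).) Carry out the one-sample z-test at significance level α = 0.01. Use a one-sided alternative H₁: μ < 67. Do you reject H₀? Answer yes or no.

SE = σ/√n = 8/√25 = 1.6000
z = (x̄−μ₀)/SE = (68.88−67)/1.6000 = 1.1750
p-value (one-sided, H₁ less) = 0.88000
At α=0.01: p ≥ α → fail to reject H₀

reject H₀: no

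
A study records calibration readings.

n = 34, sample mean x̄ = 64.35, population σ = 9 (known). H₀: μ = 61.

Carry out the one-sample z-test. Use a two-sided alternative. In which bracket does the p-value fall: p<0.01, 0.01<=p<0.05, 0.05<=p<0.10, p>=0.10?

SE = σ/√n = 9/√34 = 1.5435
z = (x̄−μ₀)/SE = (64.35−61)/1.5435 = 2.1704
p-value (two-sided) = 0.02998
→ bracket: 0.01<=p<0.05

p-value bracket: 0.01<=p<0.05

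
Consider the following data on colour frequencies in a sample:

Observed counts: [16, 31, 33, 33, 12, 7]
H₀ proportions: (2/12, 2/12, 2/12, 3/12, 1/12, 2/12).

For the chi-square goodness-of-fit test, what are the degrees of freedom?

degrees of freedom = 5

df = k − 1 = 6 − 1 = 5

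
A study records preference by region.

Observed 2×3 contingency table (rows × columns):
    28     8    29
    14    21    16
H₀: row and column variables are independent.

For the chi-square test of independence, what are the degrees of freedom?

df = (r−1)(c−1) = (2−1)·(3−1) = 2

degrees of freedom = 2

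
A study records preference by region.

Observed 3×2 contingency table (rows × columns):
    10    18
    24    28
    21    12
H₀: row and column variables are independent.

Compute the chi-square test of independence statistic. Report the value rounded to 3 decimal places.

test statistic = 4.972

Row totals [28, 52, 33], col totals [55, 58], n=113
χ² = (10−13.63)²/13.63 + (18−14.37)²/14.37 + (24−25.31)²/25.31 + (28−26.69)²/26.69 + (21−16.06)²/16.06 + (12−16.94)²/16.94 = 4.9718
df = 2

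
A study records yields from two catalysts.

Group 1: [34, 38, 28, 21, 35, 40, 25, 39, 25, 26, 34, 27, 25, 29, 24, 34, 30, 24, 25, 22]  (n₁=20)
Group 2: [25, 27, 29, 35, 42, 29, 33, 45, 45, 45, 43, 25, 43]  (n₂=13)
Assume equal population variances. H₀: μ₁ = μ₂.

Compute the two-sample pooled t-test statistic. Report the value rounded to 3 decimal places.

x̄₁=29.250, s₁=5.866, n₁=20
x̄₂=35.846, s₂=8.204, n₂=13
s_p² = [19·5.866² + 12·8.204²]/31 = 47.1433
SE = √(s_p²·(1/20+1/13)) = 2.4461
t = (29.250−35.846)/2.4461 = -2.6966
df = 31

test statistic = -2.697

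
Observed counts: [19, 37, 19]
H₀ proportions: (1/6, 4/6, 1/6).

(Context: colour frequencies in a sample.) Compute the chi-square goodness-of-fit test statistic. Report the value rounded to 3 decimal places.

test statistic = 10.140

n = 75; E_i = n·p_i = [12.50, 50.00, 12.50]
χ² = (19−12.50)²/12.50 + (37−50.00)²/50.00 + (19−12.50)²/12.50 = 10.1400
df = 2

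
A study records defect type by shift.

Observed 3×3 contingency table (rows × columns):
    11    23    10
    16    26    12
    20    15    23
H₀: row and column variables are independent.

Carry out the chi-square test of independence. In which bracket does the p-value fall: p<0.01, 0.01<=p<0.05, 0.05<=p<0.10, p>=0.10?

p-value bracket: 0.01<=p<0.05

Row totals [44, 54, 58], col totals [47, 64, 45], n=156
χ² = (11−13.26)²/13.26 + (23−18.05)²/18.05 + (10−12.69)²/12.69 + (16−16.27)²/16.27 + (26−22.15)²/22.15 + (12−15.58)²/15.58 + (20−17.47)²/17.47 + (15−23.79)²/23.79 + (23−16.73)²/16.73 = 9.7703
df = 4
p-value (upper-tail) = 0.04448
→ bracket: 0.01<=p<0.05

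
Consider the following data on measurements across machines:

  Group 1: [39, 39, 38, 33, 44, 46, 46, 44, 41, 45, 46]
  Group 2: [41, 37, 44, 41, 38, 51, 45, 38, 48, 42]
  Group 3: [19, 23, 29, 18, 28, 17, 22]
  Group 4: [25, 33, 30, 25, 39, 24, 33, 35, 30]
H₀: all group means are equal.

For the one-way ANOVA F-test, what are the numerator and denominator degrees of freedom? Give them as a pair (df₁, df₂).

k = 4 groups, N = 37 total
df = (k−1, N−k) = (4−1, 37−4) = (3, 33)

degrees of freedom = [3, 33]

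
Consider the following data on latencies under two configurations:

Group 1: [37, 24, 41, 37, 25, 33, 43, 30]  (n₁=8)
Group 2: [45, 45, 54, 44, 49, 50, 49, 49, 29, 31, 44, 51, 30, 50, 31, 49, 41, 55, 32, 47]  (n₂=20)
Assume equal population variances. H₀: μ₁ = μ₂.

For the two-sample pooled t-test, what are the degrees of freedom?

df = n₁ + n₂ − 2 = 8 + 20 − 2 = 26

degrees of freedom = 26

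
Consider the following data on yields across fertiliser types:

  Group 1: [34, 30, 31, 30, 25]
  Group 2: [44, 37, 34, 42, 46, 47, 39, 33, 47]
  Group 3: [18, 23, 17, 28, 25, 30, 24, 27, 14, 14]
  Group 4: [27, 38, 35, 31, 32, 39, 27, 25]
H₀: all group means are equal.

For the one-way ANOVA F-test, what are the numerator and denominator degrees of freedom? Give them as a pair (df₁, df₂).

k = 4 groups, N = 32 total
df = (k−1, N−k) = (4−1, 32−4) = (3, 28)

degrees of freedom = [3, 28]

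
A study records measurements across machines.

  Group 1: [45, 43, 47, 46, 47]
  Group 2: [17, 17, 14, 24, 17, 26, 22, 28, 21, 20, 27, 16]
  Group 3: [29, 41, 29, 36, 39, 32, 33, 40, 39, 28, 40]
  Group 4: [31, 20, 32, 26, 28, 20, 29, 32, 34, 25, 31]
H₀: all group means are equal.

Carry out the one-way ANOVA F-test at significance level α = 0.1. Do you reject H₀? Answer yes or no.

reject H₀: yes

Group means [45.60, 20.75, 35.09, 28.00], grand mean 30.026
SSB = Σnᵢ(x̄ᵢ−x̄)² = 2572.615; SSW = ΣΣ(x−x̄ᵢ)² = 734.359
MSB = 2572.615/3 = 857.5384; MSW = 734.359/35 = 20.9817
F = MSB/MSW = 40.8708
df = (3, 35)
p-value (upper-tail) = 0.00000
At α=0.1: p < α → reject H₀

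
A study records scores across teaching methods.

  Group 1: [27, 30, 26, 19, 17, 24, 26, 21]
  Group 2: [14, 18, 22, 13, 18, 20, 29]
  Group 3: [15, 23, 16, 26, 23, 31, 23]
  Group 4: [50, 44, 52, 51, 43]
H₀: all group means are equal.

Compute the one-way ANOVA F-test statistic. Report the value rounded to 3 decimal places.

Group means [23.75, 19.14, 22.43, 48.00], grand mean 26.704
SSB = Σnᵢ(x̄ᵢ−x̄)² = 2865.558; SSW = ΣΣ(x−x̄ᵢ)² = 562.071
MSB = 2865.558/3 = 955.1861; MSW = 562.071/23 = 24.4379
F = MSB/MSW = 39.0863
df = (3, 23)

test statistic = 39.086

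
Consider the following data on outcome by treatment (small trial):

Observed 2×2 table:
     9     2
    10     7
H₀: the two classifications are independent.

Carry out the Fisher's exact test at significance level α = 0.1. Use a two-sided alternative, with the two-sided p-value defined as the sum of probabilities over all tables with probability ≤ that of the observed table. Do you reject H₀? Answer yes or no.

Margins: r₁=11, r₂=17, c₁=19, c₂=9, n=28
p_obs = C(11,9)·C(17,10)/C(28,19); sum pmf over tables with pmf ≤ p_obs
p-value (two-sided) = 0.24950
At α=0.1: p ≥ α → fail to reject H₀

reject H₀: no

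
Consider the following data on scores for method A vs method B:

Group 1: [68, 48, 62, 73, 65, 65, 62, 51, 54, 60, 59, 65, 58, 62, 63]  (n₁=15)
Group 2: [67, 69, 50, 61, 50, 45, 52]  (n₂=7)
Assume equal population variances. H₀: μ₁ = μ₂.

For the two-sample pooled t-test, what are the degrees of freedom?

degrees of freedom = 20

df = n₁ + n₂ − 2 = 15 + 7 − 2 = 20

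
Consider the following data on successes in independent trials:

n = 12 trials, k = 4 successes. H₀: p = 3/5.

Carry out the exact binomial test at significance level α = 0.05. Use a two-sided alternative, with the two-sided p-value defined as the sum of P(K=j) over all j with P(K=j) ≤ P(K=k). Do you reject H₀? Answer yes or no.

Exact binomial: n=12, k=4, p₀=3/5=0.6000
P(X=j) = C(n,j)·p₀^j·(1−p₀)^(n−j); p = Σ P(X=j) over j with P(X=j) ≤ P(X=4)
p-value (two-sided) = 0.07690
At α=0.05: p ≥ α → fail to reject H₀

reject H₀: no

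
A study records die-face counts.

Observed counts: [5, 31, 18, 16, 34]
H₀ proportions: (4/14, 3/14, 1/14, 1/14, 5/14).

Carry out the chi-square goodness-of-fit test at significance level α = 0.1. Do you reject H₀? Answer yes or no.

reject H₀: yes

n = 104; E_i = n·p_i = [29.71, 22.29, 7.43, 7.43, 37.14]
χ² = (5−29.71)²/29.71 + (31−22.29)²/22.29 + (18−7.43)²/7.43 + (16−7.43)²/7.43 + (34−37.14)²/37.14 = 49.1631
df = 4
p-value (upper-tail) = 0.00000
At α=0.1: p < α → reject H₀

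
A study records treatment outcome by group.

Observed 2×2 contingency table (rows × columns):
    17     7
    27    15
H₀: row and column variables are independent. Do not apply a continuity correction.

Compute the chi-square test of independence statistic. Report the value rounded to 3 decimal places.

Row totals [24, 42], col totals [44, 22], n=66
χ² = (17−16.00)²/16.00 + (7−8.00)²/8.00 + (27−28.00)²/28.00 + (15−14.00)²/14.00 = 0.2946
df = 1

test statistic = 0.295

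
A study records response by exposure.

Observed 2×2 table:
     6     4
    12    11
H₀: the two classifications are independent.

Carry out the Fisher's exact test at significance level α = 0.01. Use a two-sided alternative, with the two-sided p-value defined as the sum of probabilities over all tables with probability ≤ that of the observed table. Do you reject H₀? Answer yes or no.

Margins: r₁=10, r₂=23, c₁=18, c₂=15, n=33
p_obs = C(10,6)·C(23,12)/C(33,18); sum pmf over tables with pmf ≤ p_obs
p-value (two-sided) = 0.72202
At α=0.01: p ≥ α → fail to reject H₀

reject H₀: no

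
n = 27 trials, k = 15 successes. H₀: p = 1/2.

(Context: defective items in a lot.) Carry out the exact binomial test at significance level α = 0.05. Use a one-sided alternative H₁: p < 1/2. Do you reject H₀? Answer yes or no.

reject H₀: no

Exact binomial: n=27, k=15, p₀=1/2=0.5000
P(X≤15) from Σ C(n,i)·p₀^i·(1−p₀)^(n−i)
p-value (one-sided, H₁ less) = 0.77897
At α=0.05: p ≥ α → fail to reject H₀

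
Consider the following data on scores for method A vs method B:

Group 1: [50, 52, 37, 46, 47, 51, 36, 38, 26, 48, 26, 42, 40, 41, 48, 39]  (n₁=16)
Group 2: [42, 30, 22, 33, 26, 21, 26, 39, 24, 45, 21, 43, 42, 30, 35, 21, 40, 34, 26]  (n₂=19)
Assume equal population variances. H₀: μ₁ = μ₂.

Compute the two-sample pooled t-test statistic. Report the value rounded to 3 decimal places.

test statistic = 3.635

x̄₁=41.688, s₁=7.998, n₁=16
x̄₂=31.579, s₂=8.355, n₂=19
s_p² = [15·7.998² + 18·8.355²]/33 = 67.1536
SE = √(s_p²·(1/16+1/19)) = 2.7806
t = (41.688−31.579)/2.7806 = 3.6354
df = 33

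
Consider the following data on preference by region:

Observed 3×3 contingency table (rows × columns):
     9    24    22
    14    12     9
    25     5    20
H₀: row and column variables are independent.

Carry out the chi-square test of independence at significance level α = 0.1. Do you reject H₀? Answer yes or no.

Row totals [55, 35, 50], col totals [48, 41, 51], n=140
χ² = (9−18.86)²/18.86 + (24−16.11)²/16.11 + (22−20.04)²/20.04 + (14−12.00)²/12.00 + (12−10.25)²/10.25 + (9−12.75)²/12.75 + (25−17.14)²/17.14 + (5−14.64)²/14.64 + (20−18.21)²/18.21 = 21.0743
df = 4
p-value (upper-tail) = 0.00031
At α=0.1: p < α → reject H₀

reject H₀: yes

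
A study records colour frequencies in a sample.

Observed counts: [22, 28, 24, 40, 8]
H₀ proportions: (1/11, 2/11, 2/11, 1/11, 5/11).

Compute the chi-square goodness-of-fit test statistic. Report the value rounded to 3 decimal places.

n = 122; E_i = n·p_i = [11.09, 22.18, 22.18, 11.09, 55.45]
χ² = (22−11.09)²/11.09 + (28−22.18)²/22.18 + (24−22.18)²/22.18 + (40−11.09)²/11.09 + (8−55.45)²/55.45 = 128.3672
df = 4

test statistic = 128.367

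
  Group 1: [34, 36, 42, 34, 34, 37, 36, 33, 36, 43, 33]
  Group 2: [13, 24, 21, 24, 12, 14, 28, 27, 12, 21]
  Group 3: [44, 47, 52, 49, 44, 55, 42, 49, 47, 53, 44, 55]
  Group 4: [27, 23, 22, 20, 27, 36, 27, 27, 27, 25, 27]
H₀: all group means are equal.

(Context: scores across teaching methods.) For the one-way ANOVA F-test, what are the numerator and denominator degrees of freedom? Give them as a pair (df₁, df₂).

degrees of freedom = [3, 40]

k = 4 groups, N = 44 total
df = (k−1, N−k) = (4−1, 44−4) = (3, 40)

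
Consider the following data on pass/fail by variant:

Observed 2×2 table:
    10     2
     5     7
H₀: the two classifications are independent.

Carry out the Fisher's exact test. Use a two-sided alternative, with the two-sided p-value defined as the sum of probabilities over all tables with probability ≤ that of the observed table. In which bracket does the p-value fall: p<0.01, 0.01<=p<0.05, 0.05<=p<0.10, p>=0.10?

p-value bracket: 0.05<=p<0.10

Margins: r₁=12, r₂=12, c₁=15, c₂=9, n=24
p_obs = C(12,10)·C(12,5)/C(24,15); sum pmf over tables with pmf ≤ p_obs
p-value (two-sided) = 0.08938
→ bracket: 0.05<=p<0.10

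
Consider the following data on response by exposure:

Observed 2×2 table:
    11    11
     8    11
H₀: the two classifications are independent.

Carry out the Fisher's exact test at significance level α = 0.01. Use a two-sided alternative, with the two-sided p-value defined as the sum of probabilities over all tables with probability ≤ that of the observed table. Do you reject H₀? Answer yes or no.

Margins: r₁=22, r₂=19, c₁=19, c₂=22, n=41
p_obs = C(22,11)·C(19,8)/C(41,19); sum pmf over tables with pmf ≤ p_obs
p-value (two-sided) = 0.75584
At α=0.01: p ≥ α → fail to reject H₀

reject H₀: no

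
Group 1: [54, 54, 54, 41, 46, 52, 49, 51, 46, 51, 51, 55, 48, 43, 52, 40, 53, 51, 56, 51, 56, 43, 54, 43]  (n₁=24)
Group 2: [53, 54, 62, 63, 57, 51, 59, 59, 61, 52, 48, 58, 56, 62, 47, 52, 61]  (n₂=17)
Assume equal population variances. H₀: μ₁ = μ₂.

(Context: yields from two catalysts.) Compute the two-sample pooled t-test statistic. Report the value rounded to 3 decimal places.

x̄₁=49.750, s₁=4.875, n₁=24
x̄₂=56.176, s₂=5.053, n₂=17
s_p² = [23·4.875² + 16·5.053²]/39 = 24.4864
SE = √(s_p²·(1/24+1/17)) = 1.5686
t = (49.750−56.176)/1.5686 = -4.0968
df = 39

test statistic = -4.097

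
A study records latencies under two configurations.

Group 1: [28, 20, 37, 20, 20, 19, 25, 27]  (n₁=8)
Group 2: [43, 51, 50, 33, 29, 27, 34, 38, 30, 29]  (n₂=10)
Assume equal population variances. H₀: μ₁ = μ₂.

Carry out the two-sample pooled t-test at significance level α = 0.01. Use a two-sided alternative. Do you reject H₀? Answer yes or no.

reject H₀: yes

x̄₁=24.500, s₁=6.164, n₁=8
x̄₂=36.400, s₂=8.822, n₂=10
s_p² = [7·6.164² + 9·8.822²]/16 = 60.4000
SE = √(s_p²·(1/8+1/10)) = 3.6865
t = (24.500−36.400)/3.6865 = -3.2280
df = 16
p-value (two-sided) = 0.00526
At α=0.01: p < α → reject H₀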